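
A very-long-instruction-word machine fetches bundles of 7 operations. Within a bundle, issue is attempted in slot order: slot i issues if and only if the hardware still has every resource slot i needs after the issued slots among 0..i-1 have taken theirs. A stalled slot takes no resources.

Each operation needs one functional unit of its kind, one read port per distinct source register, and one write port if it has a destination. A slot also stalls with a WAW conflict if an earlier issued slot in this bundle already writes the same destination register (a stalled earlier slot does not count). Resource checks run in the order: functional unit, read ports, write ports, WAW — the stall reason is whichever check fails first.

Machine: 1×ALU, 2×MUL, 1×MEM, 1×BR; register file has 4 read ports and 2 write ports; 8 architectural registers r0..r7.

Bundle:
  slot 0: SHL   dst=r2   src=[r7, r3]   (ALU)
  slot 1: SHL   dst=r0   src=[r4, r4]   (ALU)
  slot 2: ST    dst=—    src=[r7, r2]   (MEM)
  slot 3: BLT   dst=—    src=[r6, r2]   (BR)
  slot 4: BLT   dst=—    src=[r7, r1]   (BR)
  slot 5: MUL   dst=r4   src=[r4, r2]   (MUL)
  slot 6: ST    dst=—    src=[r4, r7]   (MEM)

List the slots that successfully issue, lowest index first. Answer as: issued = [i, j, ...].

issued = [0, 2]

slot 0 (ALU): ISSUE — free A0,Mu2,Ld1,B1 rp2 wp1
slot 1 (ALU): stall FU — free A0,Mu2,Ld1,B1 rp2 wp1
slot 2 (MEM): ISSUE — free A0,Mu2,Ld0,B1 rp0 wp1
slot 3 (BR): stall RD_PORT — free A0,Mu2,Ld0,B1 rp0 wp1
slot 4 (BR): stall RD_PORT — free A0,Mu2,Ld0,B1 rp0 wp1
slot 5 (MUL): stall RD_PORT — free A0,Mu2,Ld0,B1 rp0 wp1
slot 6 (MEM): stall FU — free A0,Mu2,Ld0,B1 rp0 wp1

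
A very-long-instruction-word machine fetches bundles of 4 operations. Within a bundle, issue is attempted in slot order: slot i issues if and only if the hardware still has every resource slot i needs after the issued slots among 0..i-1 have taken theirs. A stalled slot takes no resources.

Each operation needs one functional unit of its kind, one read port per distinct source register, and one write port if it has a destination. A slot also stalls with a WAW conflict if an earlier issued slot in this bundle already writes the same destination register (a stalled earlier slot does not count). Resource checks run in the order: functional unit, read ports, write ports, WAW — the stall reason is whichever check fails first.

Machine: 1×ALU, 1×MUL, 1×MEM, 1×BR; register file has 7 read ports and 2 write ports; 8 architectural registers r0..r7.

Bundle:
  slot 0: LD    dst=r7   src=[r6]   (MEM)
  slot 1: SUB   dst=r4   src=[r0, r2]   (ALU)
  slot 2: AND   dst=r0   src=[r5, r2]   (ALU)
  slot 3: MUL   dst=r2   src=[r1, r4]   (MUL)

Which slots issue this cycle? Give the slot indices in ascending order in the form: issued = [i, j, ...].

issued = [0, 1]

[0] MEM needs rd=1 wr=1: ok; after: ALU=1 MUL=1 MEM=0 BR=1, R=6, W=1
[1] ALU needs rd=2 wr=1: ok; after: ALU=0 MUL=1 MEM=0 BR=1, R=4, W=0
[2] ALU needs rd=2 wr=1: FU; after: ALU=0 MUL=1 MEM=0 BR=1, R=4, W=0
[3] MUL needs rd=2 wr=1: WR_PORT; after: ALU=0 MUL=1 MEM=0 BR=1, R=4, W=0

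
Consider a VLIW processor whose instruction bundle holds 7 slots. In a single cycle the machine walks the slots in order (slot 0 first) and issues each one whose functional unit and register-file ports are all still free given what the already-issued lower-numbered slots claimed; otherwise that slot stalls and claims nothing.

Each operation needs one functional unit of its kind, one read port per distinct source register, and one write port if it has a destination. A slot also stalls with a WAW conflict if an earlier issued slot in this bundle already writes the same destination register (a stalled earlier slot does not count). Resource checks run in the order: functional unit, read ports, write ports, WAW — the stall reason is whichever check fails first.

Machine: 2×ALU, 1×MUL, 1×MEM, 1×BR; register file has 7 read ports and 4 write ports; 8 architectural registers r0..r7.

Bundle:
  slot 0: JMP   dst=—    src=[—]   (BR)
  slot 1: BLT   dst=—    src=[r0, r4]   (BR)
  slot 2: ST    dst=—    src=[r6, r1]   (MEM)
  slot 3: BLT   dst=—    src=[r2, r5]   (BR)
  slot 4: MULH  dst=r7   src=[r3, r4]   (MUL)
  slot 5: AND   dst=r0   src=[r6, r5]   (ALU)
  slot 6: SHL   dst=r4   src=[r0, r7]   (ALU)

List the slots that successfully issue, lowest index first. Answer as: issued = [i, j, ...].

issued = [0, 2, 4, 5]

slot 0 (BR): ISSUE — free A2,Mu1,Ld1,B0 rp7 wp4
slot 1 (BR): stall FU — free A2,Mu1,Ld1,B0 rp7 wp4
slot 2 (MEM): ISSUE — free A2,Mu1,Ld0,B0 rp5 wp4
slot 3 (BR): stall FU — free A2,Mu1,Ld0,B0 rp5 wp4
slot 4 (MUL): ISSUE — free A2,Mu0,Ld0,B0 rp3 wp3
slot 5 (ALU): ISSUE — free A1,Mu0,Ld0,B0 rp1 wp2
slot 6 (ALU): stall RD_PORT — free A1,Mu0,Ld0,B0 rp1 wp2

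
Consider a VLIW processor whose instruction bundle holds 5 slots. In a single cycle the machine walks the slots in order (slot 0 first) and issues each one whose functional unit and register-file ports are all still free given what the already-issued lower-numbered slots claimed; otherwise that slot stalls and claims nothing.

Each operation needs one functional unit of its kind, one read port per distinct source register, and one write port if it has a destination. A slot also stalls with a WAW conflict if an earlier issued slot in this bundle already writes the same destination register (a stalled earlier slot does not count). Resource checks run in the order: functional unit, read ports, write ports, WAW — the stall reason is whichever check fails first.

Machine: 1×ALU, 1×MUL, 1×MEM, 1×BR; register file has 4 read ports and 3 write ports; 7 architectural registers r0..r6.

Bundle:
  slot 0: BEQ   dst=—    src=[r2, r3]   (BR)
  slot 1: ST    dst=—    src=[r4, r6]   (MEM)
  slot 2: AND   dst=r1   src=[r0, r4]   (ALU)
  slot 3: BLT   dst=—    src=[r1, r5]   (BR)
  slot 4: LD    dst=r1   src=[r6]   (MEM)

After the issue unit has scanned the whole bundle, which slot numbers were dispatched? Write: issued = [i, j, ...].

issued = [0, 1]

slot 0 (BR): ISSUE — free A1,Mu1,Ld1,B0 rp2 wp3
slot 1 (MEM): ISSUE — free A1,Mu1,Ld0,B0 rp0 wp3
slot 2 (ALU): stall RD_PORT — free A1,Mu1,Ld0,B0 rp0 wp3
slot 3 (BR): stall FU — free A1,Mu1,Ld0,B0 rp0 wp3
slot 4 (MEM): stall FU — free A1,Mu1,Ld0,B0 rp0 wp3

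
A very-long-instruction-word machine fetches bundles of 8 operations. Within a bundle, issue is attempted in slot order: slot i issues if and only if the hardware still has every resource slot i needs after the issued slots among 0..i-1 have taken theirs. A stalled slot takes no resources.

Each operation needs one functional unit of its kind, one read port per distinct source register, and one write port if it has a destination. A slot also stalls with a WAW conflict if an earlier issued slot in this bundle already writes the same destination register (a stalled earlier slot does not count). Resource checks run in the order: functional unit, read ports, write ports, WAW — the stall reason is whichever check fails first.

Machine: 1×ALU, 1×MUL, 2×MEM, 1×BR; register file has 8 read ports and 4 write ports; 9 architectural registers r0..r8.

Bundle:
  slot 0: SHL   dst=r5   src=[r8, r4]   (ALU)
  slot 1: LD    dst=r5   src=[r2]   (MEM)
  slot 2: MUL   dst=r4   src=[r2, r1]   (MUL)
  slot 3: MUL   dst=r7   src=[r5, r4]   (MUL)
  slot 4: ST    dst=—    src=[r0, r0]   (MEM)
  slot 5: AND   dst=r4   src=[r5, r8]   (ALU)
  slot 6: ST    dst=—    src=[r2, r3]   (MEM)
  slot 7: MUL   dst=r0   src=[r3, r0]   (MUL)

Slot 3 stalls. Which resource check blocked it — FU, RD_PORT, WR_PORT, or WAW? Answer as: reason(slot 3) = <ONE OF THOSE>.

(0) want 1×ALU +2rd +1wr — yes → AL0|MU1|ME2|BR1|rd6|wr3
(1) want 1×MEM +1rd +1wr — WAW → AL0|MU1|ME2|BR1|rd6|wr3
(2) want 1×MUL +2rd +1wr — yes → AL0|MU0|ME2|BR1|rd4|wr2
(3) want 1×MUL +2rd +1wr — FU → AL0|MU0|ME2|BR1|rd4|wr2
(4) want 1×MEM +1rd +0wr — yes → AL0|MU0|ME1|BR1|rd3|wr2
(5) want 1×ALU +2rd +1wr — FU → AL0|MU0|ME1|BR1|rd3|wr2
(6) want 1×MEM +2rd +0wr — yes → AL0|MU0|ME0|BR1|rd1|wr2
(7) want 1×MUL +2rd +1wr — FU → AL0|MU0|ME0|BR1|rd1|wr2

reason(slot 3) = FU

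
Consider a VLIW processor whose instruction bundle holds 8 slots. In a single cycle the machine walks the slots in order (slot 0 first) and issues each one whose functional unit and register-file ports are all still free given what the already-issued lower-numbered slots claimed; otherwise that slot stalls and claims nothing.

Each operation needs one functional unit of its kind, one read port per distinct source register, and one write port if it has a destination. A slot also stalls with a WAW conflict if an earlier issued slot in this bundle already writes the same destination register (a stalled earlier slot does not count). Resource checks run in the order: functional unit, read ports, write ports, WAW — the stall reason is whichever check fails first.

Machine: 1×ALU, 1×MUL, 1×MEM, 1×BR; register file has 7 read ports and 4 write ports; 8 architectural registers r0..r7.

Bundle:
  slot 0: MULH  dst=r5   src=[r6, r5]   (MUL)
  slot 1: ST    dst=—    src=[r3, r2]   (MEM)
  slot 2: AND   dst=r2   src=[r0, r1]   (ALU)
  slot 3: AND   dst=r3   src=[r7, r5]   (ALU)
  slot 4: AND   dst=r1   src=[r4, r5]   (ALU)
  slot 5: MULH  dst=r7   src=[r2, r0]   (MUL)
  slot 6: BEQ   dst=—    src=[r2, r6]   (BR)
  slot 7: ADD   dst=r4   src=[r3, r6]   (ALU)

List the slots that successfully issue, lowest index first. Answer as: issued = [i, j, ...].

issued = [0, 1, 2]

#0 MUL src=r6,r5 dispatched  <A:1 Mu:0 Ld:1 B:1 rd:5 wr:3>
#1 MEM src=r3,r2 dispatched  <A:1 Mu:0 Ld:0 B:1 rd:3 wr:3>
#2 ALU src=r0,r1 dispatched  <A:0 Mu:0 Ld:0 B:1 rd:1 wr:2>
#3 ALU src=r7,r5 held:FU  <A:0 Mu:0 Ld:0 B:1 rd:1 wr:2>
#4 ALU src=r4,r5 held:FU  <A:0 Mu:0 Ld:0 B:1 rd:1 wr:2>
#5 MUL src=r2,r0 held:FU  <A:0 Mu:0 Ld:0 B:1 rd:1 wr:2>
#6 BR src=r2,r6 held:RD_PORT  <A:0 Mu:0 Ld:0 B:1 rd:1 wr:2>
#7 ALU src=r3,r6 held:FU  <A:0 Mu:0 Ld:0 B:1 rd:1 wr:2>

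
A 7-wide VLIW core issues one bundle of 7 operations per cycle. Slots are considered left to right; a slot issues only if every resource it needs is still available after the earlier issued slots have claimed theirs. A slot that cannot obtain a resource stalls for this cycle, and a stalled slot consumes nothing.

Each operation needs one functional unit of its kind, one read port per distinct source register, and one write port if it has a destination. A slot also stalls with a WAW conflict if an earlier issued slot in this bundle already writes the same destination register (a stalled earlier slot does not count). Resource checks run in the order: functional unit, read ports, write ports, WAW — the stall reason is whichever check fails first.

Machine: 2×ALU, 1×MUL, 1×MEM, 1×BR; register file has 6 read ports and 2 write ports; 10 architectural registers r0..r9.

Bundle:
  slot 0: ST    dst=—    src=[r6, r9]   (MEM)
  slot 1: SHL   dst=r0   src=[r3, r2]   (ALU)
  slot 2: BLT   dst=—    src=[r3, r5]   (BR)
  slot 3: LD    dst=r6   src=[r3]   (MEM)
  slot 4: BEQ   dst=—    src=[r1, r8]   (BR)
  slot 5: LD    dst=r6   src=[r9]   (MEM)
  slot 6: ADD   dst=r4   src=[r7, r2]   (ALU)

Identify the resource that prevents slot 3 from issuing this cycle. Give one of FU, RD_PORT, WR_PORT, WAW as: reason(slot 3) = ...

reason(slot 3) = FU

(0) want 1×MEM +2rd +0wr — yes → AL2|MU1|ME0|BR1|rd4|wr2
(1) want 1×ALU +2rd +1wr — yes → AL1|MU1|ME0|BR1|rd2|wr1
(2) want 1×BR +2rd +0wr — yes → AL1|MU1|ME0|BR0|rd0|wr1
(3) want 1×MEM +1rd +1wr — FU → AL1|MU1|ME0|BR0|rd0|wr1
(4) want 1×BR +2rd +0wr — FU → AL1|MU1|ME0|BR0|rd0|wr1
(5) want 1×MEM +1rd +1wr — FU → AL1|MU1|ME0|BR0|rd0|wr1
(6) want 1×ALU +2rd +1wr — RD_PORT → AL1|MU1|ME0|BR0|rd0|wr1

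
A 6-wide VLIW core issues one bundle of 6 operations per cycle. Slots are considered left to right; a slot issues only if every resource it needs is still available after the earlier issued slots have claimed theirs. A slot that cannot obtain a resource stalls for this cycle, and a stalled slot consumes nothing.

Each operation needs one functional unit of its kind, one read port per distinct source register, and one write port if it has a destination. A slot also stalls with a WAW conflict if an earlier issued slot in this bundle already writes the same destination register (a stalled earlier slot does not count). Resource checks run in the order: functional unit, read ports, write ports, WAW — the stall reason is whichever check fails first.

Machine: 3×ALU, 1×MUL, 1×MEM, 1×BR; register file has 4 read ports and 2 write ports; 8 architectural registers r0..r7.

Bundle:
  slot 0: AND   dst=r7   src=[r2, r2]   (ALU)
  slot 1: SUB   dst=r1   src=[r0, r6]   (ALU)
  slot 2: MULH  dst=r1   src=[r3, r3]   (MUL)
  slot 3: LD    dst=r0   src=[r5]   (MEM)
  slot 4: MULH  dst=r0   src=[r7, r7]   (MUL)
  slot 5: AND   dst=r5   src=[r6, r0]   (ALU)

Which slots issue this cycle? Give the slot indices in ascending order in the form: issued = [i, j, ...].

(0) want 1×ALU +1rd +1wr — yes → AL2|MU1|ME1|BR1|rd3|wr1
(1) want 1×ALU +2rd +1wr — yes → AL1|MU1|ME1|BR1|rd1|wr0
(2) want 1×MUL +1rd +1wr — WR_PORT → AL1|MU1|ME1|BR1|rd1|wr0
(3) want 1×MEM +1rd +1wr — WR_PORT → AL1|MU1|ME1|BR1|rd1|wr0
(4) want 1×MUL +1rd +1wr — WR_PORT → AL1|MU1|ME1|BR1|rd1|wr0
(5) want 1×ALU +2rd +1wr — RD_PORT → AL1|MU1|ME1|BR1|rd1|wr0

issued = [0, 1]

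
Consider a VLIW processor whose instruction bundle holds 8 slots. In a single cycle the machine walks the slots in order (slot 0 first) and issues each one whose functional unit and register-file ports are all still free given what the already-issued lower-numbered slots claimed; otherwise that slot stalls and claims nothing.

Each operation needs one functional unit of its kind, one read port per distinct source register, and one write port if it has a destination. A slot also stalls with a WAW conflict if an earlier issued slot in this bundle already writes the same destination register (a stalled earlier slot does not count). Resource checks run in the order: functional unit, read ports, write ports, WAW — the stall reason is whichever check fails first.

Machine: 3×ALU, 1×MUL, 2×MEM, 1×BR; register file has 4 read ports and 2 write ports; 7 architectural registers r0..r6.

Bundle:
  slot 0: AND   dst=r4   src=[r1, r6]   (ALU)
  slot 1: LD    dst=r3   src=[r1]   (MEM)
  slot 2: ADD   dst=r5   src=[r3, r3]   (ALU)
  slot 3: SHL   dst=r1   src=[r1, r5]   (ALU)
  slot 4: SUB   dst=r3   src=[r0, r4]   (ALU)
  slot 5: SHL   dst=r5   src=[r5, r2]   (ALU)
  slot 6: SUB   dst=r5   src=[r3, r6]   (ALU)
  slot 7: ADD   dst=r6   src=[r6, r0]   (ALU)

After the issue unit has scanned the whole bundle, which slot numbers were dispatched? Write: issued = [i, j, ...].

[0] ALU needs rd=2 wr=1: ok; after: ALU=2 MUL=1 MEM=2 BR=1, R=2, W=1
[1] MEM needs rd=1 wr=1: ok; after: ALU=2 MUL=1 MEM=1 BR=1, R=1, W=0
[2] ALU needs rd=1 wr=1: WR_PORT; after: ALU=2 MUL=1 MEM=1 BR=1, R=1, W=0
[3] ALU needs rd=2 wr=1: RD_PORT; after: ALU=2 MUL=1 MEM=1 BR=1, R=1, W=0
[4] ALU needs rd=2 wr=1: RD_PORT; after: ALU=2 MUL=1 MEM=1 BR=1, R=1, W=0
[5] ALU needs rd=2 wr=1: RD_PORT; after: ALU=2 MUL=1 MEM=1 BR=1, R=1, W=0
[6] ALU needs rd=2 wr=1: RD_PORT; after: ALU=2 MUL=1 MEM=1 BR=1, R=1, W=0
[7] ALU needs rd=2 wr=1: RD_PORT; after: ALU=2 MUL=1 MEM=1 BR=1, R=1, W=0

issued = [0, 1]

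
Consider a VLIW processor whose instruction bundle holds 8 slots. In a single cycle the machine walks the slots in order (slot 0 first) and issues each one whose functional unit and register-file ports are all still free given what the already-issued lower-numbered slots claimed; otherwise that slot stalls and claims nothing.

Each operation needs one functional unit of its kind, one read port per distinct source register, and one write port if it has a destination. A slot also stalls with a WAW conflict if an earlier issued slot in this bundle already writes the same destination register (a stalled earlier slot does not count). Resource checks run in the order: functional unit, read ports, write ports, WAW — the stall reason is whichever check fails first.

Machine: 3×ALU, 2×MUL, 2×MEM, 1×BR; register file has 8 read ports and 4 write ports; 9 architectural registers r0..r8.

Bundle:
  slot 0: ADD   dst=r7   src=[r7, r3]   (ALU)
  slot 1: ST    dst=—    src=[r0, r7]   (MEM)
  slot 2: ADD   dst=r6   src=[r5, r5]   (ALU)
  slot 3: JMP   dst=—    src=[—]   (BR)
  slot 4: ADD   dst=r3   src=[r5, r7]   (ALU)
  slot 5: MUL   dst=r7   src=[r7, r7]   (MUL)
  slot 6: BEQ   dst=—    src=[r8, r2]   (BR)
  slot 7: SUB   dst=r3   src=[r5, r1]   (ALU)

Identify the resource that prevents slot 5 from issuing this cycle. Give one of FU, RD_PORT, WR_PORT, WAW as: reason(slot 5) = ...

(0) want 1×ALU +2rd +1wr — yes → AL2|MU2|ME2|BR1|rd6|wr3
(1) want 1×MEM +2rd +0wr — yes → AL2|MU2|ME1|BR1|rd4|wr3
(2) want 1×ALU +1rd +1wr — yes → AL1|MU2|ME1|BR1|rd3|wr2
(3) want 1×BR +0rd +0wr — yes → AL1|MU2|ME1|BR0|rd3|wr2
(4) want 1×ALU +2rd +1wr — yes → AL0|MU2|ME1|BR0|rd1|wr1
(5) want 1×MUL +1rd +1wr — WAW → AL0|MU2|ME1|BR0|rd1|wr1
(6) want 1×BR +2rd +0wr — FU → AL0|MU2|ME1|BR0|rd1|wr1
(7) want 1×ALU +2rd +1wr — FU → AL0|MU2|ME1|BR0|rd1|wr1

reason(slot 5) = WAW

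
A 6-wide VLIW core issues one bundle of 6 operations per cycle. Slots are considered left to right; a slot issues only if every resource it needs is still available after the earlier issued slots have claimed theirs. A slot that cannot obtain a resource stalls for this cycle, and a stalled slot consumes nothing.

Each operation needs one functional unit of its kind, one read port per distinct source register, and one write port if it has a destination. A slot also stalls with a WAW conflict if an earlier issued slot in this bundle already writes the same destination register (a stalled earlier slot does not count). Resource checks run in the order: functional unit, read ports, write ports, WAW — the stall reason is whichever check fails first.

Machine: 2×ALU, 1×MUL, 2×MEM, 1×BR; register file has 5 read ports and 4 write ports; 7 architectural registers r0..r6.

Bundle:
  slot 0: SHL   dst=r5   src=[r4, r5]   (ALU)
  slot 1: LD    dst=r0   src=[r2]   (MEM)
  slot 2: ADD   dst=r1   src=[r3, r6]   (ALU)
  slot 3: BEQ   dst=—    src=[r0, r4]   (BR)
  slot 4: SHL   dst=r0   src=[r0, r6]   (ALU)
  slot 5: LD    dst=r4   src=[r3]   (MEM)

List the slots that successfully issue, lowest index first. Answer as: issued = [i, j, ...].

issued = [0, 1, 2]

  0. ALU→r5 ⇒ go  {1A/1Mu/2Ld/1B | 3r 3w}
  1. MEM→r0 ⇒ go  {1A/1Mu/1Ld/1B | 2r 2w}
  2. ALU→r1 ⇒ go  {0A/1Mu/1Ld/1B | 0r 1w}
  3. BR ⇒ no(RD_PORT)  {0A/1Mu/1Ld/1B | 0r 1w}
  4. ALU→r0 ⇒ no(FU)  {0A/1Mu/1Ld/1B | 0r 1w}
  5. MEM→r4 ⇒ no(RD_PORT)  {0A/1Mu/1Ld/1B | 0r 1w}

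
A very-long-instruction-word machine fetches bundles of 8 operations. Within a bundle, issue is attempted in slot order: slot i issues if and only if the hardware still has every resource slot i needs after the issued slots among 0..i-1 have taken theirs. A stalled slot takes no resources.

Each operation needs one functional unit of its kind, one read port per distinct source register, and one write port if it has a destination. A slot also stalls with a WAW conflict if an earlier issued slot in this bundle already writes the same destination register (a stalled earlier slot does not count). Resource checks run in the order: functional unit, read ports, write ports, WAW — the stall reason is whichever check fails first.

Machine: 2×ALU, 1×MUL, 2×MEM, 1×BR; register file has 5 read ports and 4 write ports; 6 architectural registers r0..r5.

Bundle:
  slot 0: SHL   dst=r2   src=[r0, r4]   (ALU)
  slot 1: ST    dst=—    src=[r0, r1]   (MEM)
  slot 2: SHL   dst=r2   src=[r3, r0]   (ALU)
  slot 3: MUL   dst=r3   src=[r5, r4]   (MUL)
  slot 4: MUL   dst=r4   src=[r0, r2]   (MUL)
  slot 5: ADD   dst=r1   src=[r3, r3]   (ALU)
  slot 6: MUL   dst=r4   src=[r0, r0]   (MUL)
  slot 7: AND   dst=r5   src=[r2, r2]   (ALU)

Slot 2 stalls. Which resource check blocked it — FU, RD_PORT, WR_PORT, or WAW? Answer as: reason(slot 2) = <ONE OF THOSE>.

reason(slot 2) = RD_PORT

#0 ALU src=r0,r4 dispatched  <A:1 Mu:1 Ld:2 B:1 rd:3 wr:3>
#1 MEM src=r0,r1 dispatched  <A:1 Mu:1 Ld:1 B:1 rd:1 wr:3>
#2 ALU src=r3,r0 held:RD_PORT  <A:1 Mu:1 Ld:1 B:1 rd:1 wr:3>
#3 MUL src=r5,r4 held:RD_PORT  <A:1 Mu:1 Ld:1 B:1 rd:1 wr:3>
#4 MUL src=r0,r2 held:RD_PORT  <A:1 Mu:1 Ld:1 B:1 rd:1 wr:3>
#5 ALU src=r3,r3 dispatched  <A:0 Mu:1 Ld:1 B:1 rd:0 wr:2>
#6 MUL src=r0,r0 held:RD_PORT  <A:0 Mu:1 Ld:1 B:1 rd:0 wr:2>
#7 ALU src=r2,r2 held:FU  <A:0 Mu:1 Ld:1 B:1 rd:0 wr:2>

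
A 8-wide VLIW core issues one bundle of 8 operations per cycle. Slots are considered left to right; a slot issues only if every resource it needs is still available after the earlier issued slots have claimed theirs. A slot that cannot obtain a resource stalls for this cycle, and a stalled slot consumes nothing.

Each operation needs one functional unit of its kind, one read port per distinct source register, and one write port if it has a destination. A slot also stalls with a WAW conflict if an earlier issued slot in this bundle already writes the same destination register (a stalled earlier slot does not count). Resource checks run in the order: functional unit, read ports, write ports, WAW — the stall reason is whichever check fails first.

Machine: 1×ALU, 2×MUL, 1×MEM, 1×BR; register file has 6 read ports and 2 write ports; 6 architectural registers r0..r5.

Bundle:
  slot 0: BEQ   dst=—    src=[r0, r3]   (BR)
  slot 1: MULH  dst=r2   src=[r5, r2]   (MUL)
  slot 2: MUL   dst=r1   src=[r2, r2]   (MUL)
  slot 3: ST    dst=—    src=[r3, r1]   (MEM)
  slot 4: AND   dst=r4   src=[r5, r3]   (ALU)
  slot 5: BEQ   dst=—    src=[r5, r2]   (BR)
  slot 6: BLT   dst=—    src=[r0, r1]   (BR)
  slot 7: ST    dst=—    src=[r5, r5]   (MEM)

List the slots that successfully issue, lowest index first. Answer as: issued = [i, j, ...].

#0 BR src=r0,r3 dispatched  <A:1 Mu:2 Ld:1 B:0 rd:4 wr:2>
#1 MUL src=r5,r2 dispatched  <A:1 Mu:1 Ld:1 B:0 rd:2 wr:1>
#2 MUL src=r2,r2 dispatched  <A:1 Mu:0 Ld:1 B:0 rd:1 wr:0>
#3 MEM src=r3,r1 held:RD_PORT  <A:1 Mu:0 Ld:1 B:0 rd:1 wr:0>
#4 ALU src=r5,r3 held:RD_PORT  <A:1 Mu:0 Ld:1 B:0 rd:1 wr:0>
#5 BR src=r5,r2 held:FU  <A:1 Mu:0 Ld:1 B:0 rd:1 wr:0>
#6 BR src=r0,r1 held:FU  <A:1 Mu:0 Ld:1 B:0 rd:1 wr:0>
#7 MEM src=r5,r5 dispatched  <A:1 Mu:0 Ld:0 B:0 rd:0 wr:0>

issued = [0, 1, 2, 7]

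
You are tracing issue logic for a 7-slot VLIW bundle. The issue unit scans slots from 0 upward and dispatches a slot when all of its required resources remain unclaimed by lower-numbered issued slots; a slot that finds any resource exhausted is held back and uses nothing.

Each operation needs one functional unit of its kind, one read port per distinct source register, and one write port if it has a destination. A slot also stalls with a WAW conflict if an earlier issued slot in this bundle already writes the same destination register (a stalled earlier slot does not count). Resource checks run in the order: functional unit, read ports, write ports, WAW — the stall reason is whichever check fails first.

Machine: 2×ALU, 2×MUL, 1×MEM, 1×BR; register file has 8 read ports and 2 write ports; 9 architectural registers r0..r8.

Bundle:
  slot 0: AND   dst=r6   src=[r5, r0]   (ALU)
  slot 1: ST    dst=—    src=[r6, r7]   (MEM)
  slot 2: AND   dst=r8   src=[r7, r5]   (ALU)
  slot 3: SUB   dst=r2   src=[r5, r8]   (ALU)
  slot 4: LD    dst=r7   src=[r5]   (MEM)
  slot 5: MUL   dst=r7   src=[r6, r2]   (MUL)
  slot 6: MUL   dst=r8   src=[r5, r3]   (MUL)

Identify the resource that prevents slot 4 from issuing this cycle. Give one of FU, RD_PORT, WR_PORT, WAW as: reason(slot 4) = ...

#0 ALU src=r5,r0 dispatched  <A:1 Mu:2 Ld:1 B:1 rd:6 wr:1>
#1 MEM src=r6,r7 dispatched  <A:1 Mu:2 Ld:0 B:1 rd:4 wr:1>
#2 ALU src=r7,r5 dispatched  <A:0 Mu:2 Ld:0 B:1 rd:2 wr:0>
#3 ALU src=r5,r8 held:FU  <A:0 Mu:2 Ld:0 B:1 rd:2 wr:0>
#4 MEM src=r5 held:FU  <A:0 Mu:2 Ld:0 B:1 rd:2 wr:0>
#5 MUL src=r6,r2 held:WR_PORT  <A:0 Mu:2 Ld:0 B:1 rd:2 wr:0>
#6 MUL src=r5,r3 held:WR_PORT  <A:0 Mu:2 Ld:0 B:1 rd:2 wr:0>

reason(slot 4) = FU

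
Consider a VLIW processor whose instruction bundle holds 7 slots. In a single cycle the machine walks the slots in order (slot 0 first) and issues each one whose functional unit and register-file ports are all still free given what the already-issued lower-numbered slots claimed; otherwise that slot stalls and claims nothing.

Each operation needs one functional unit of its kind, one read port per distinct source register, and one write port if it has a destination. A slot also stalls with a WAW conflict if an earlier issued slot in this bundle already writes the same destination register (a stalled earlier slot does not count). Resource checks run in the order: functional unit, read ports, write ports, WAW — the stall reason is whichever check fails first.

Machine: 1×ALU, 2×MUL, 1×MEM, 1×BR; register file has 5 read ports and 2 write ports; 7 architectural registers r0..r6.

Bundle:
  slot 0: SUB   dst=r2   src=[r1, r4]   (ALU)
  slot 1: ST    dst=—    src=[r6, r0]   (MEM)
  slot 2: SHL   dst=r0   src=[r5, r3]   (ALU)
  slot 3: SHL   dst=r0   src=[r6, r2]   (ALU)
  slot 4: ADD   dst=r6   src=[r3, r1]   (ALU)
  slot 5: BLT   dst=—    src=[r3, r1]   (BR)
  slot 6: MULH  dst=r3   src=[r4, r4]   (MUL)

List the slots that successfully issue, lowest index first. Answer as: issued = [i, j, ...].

#0 ALU src=r1,r4 dispatched  <A:0 Mu:2 Ld:1 B:1 rd:3 wr:1>
#1 MEM src=r6,r0 dispatched  <A:0 Mu:2 Ld:0 B:1 rd:1 wr:1>
#2 ALU src=r5,r3 held:FU  <A:0 Mu:2 Ld:0 B:1 rd:1 wr:1>
#3 ALU src=r6,r2 held:FU  <A:0 Mu:2 Ld:0 B:1 rd:1 wr:1>
#4 ALU src=r3,r1 held:FU  <A:0 Mu:2 Ld:0 B:1 rd:1 wr:1>
#5 BR src=r3,r1 held:RD_PORT  <A:0 Mu:2 Ld:0 B:1 rd:1 wr:1>
#6 MUL src=r4,r4 dispatched  <A:0 Mu:1 Ld:0 B:1 rd:0 wr:0>

issued = [0, 1, 6]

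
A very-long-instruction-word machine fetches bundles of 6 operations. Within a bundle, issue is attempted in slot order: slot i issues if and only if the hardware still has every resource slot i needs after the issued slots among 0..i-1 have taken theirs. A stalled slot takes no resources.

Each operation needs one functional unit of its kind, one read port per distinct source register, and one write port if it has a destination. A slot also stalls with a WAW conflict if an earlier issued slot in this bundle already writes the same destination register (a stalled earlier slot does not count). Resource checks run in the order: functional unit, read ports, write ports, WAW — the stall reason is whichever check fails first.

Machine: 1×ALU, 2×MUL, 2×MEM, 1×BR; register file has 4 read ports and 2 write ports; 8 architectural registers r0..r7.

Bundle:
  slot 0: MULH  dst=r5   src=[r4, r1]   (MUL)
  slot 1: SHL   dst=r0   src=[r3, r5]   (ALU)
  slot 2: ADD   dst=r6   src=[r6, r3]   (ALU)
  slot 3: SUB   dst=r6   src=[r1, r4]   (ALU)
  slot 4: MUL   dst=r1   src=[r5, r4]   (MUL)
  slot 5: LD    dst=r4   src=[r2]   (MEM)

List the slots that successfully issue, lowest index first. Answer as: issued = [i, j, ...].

[0] MUL needs rd=2 wr=1: ok; after: ALU=1 MUL=1 MEM=2 BR=1, R=2, W=1
[1] ALU needs rd=2 wr=1: ok; after: ALU=0 MUL=1 MEM=2 BR=1, R=0, W=0
[2] ALU needs rd=2 wr=1: FU; after: ALU=0 MUL=1 MEM=2 BR=1, R=0, W=0
[3] ALU needs rd=2 wr=1: FU; after: ALU=0 MUL=1 MEM=2 BR=1, R=0, W=0
[4] MUL needs rd=2 wr=1: RD_PORT; after: ALU=0 MUL=1 MEM=2 BR=1, R=0, W=0
[5] MEM needs rd=1 wr=1: RD_PORT; after: ALU=0 MUL=1 MEM=2 BR=1, R=0, W=0

issued = [0, 1]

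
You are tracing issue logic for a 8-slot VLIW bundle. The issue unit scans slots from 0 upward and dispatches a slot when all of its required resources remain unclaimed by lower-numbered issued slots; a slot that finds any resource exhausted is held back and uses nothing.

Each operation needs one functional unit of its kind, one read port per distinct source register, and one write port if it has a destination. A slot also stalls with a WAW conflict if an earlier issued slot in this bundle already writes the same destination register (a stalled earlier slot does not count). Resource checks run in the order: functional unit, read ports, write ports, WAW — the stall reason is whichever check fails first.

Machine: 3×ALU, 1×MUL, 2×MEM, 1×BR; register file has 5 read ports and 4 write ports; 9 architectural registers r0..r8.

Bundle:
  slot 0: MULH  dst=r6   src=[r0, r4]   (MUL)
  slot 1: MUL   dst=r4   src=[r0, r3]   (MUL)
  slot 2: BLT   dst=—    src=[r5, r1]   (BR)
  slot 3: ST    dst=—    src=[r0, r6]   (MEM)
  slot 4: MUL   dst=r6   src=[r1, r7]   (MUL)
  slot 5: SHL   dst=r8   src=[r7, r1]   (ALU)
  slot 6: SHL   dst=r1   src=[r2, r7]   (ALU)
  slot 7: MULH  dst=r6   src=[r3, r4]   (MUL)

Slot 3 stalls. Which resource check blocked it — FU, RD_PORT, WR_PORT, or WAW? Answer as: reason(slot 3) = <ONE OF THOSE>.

reason(slot 3) = RD_PORT

#0 MUL src=r0,r4 dispatched  <A:3 Mu:0 Ld:2 B:1 rd:3 wr:3>
#1 MUL src=r0,r3 held:FU  <A:3 Mu:0 Ld:2 B:1 rd:3 wr:3>
#2 BR src=r5,r1 dispatched  <A:3 Mu:0 Ld:2 B:0 rd:1 wr:3>
#3 MEM src=r0,r6 held:RD_PORT  <A:3 Mu:0 Ld:2 B:0 rd:1 wr:3>
#4 MUL src=r1,r7 held:FU  <A:3 Mu:0 Ld:2 B:0 rd:1 wr:3>
#5 ALU src=r7,r1 held:RD_PORT  <A:3 Mu:0 Ld:2 B:0 rd:1 wr:3>
#6 ALU src=r2,r7 held:RD_PORT  <A:3 Mu:0 Ld:2 B:0 rd:1 wr:3>
#7 MUL src=r3,r4 held:FU  <A:3 Mu:0 Ld:2 B:0 rd:1 wr:3>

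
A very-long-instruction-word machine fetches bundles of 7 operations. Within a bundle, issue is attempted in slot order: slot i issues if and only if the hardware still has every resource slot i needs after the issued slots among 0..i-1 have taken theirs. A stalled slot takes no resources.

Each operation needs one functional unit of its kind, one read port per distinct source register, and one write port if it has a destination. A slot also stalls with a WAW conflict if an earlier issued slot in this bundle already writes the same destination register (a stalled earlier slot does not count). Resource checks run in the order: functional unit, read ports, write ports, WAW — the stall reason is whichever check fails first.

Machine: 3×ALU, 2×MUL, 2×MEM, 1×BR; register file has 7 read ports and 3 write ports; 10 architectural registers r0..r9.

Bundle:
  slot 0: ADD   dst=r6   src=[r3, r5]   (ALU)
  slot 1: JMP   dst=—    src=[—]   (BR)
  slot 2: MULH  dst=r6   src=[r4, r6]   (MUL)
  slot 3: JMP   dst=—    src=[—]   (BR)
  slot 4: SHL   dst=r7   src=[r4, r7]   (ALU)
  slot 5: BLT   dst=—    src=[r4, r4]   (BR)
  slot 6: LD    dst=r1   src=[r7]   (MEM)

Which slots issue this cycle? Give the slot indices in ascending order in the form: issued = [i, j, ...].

[0] ALU needs rd=2 wr=1: ok; after: ALU=2 MUL=2 MEM=2 BR=1, R=5, W=2
[1] BR needs rd=0 wr=0: ok; after: ALU=2 MUL=2 MEM=2 BR=0, R=5, W=2
[2] MUL needs rd=2 wr=1: WAW; after: ALU=2 MUL=2 MEM=2 BR=0, R=5, W=2
[3] BR needs rd=0 wr=0: FU; after: ALU=2 MUL=2 MEM=2 BR=0, R=5, W=2
[4] ALU needs rd=2 wr=1: ok; after: ALU=1 MUL=2 MEM=2 BR=0, R=3, W=1
[5] BR needs rd=1 wr=0: FU; after: ALU=1 MUL=2 MEM=2 BR=0, R=3, W=1
[6] MEM needs rd=1 wr=1: ok; after: ALU=1 MUL=2 MEM=1 BR=0, R=2, W=0

issued = [0, 1, 4, 6]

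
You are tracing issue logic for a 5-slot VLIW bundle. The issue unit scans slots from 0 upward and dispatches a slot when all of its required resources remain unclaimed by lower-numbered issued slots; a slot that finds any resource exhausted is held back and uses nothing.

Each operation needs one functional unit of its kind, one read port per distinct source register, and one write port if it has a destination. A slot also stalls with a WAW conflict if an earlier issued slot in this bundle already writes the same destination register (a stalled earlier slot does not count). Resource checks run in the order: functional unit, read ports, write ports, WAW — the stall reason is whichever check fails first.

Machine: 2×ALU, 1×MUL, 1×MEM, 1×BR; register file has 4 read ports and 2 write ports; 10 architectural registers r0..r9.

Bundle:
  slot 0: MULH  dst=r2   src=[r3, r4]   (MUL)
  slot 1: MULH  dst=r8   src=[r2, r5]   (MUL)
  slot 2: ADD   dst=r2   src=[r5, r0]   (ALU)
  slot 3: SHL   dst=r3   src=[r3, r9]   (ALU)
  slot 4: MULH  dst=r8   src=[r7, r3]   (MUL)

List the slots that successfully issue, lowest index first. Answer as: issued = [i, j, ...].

issued = [0, 3]

(0) want 1×MUL +2rd +1wr — yes → AL2|MU0|ME1|BR1|rd2|wr1
(1) want 1×MUL +2rd +1wr — FU → AL2|MU0|ME1|BR1|rd2|wr1
(2) want 1×ALU +2rd +1wr — WAW → AL2|MU0|ME1|BR1|rd2|wr1
(3) want 1×ALU +2rd +1wr — yes → AL1|MU0|ME1|BR1|rd0|wr0
(4) want 1×MUL +2rd +1wr — FU → AL1|MU0|ME1|BR1|rd0|wr0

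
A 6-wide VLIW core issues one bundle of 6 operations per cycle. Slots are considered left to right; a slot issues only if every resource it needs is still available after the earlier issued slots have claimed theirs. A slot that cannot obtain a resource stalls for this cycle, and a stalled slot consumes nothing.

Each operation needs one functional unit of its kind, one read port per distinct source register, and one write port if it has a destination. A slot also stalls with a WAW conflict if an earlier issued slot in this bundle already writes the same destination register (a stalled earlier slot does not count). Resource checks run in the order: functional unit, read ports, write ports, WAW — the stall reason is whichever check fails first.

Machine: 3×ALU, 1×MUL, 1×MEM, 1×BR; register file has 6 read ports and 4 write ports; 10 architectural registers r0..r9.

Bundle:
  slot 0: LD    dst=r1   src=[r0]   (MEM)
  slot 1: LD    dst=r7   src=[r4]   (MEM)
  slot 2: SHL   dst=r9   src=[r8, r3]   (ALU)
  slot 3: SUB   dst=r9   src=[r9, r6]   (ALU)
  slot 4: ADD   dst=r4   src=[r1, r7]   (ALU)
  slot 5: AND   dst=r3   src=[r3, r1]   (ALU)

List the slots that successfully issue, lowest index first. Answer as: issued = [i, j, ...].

[0] MEM needs rd=1 wr=1: ok; after: ALU=3 MUL=1 MEM=0 BR=1, R=5, W=3
[1] MEM needs rd=1 wr=1: FU; after: ALU=3 MUL=1 MEM=0 BR=1, R=5, W=3
[2] ALU needs rd=2 wr=1: ok; after: ALU=2 MUL=1 MEM=0 BR=1, R=3, W=2
[3] ALU needs rd=2 wr=1: WAW; after: ALU=2 MUL=1 MEM=0 BR=1, R=3, W=2
[4] ALU needs rd=2 wr=1: ok; after: ALU=1 MUL=1 MEM=0 BR=1, R=1, W=1
[5] ALU needs rd=2 wr=1: RD_PORT; after: ALU=1 MUL=1 MEM=0 BR=1, R=1, W=1

issued = [0, 2, 4]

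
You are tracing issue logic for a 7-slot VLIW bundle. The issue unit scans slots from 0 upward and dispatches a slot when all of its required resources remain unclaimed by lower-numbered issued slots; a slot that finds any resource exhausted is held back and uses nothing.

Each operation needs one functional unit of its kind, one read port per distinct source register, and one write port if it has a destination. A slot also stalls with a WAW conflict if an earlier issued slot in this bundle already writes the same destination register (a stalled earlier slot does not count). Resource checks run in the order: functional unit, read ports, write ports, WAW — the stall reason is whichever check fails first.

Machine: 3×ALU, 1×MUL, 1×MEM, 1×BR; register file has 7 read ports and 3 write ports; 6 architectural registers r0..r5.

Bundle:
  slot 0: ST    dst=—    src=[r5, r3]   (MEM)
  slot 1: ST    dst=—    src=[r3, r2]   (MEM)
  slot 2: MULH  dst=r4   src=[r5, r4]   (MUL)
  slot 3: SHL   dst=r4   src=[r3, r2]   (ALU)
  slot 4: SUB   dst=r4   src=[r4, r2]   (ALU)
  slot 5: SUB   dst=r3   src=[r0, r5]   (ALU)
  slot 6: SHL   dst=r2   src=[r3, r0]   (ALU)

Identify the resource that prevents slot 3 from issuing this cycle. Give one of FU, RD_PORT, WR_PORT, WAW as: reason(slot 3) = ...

reason(slot 3) = WAW

[0] MEM needs rd=2 wr=0: ok; after: ALU=3 MUL=1 MEM=0 BR=1, R=5, W=3
[1] MEM needs rd=2 wr=0: FU; after: ALU=3 MUL=1 MEM=0 BR=1, R=5, W=3
[2] MUL needs rd=2 wr=1: ok; after: ALU=3 MUL=0 MEM=0 BR=1, R=3, W=2
[3] ALU needs rd=2 wr=1: WAW; after: ALU=3 MUL=0 MEM=0 BR=1, R=3, W=2
[4] ALU needs rd=2 wr=1: WAW; after: ALU=3 MUL=0 MEM=0 BR=1, R=3, W=2
[5] ALU needs rd=2 wr=1: ok; after: ALU=2 MUL=0 MEM=0 BR=1, R=1, W=1
[6] ALU needs rd=2 wr=1: RD_PORT; after: ALU=2 MUL=0 MEM=0 BR=1, R=1, W=1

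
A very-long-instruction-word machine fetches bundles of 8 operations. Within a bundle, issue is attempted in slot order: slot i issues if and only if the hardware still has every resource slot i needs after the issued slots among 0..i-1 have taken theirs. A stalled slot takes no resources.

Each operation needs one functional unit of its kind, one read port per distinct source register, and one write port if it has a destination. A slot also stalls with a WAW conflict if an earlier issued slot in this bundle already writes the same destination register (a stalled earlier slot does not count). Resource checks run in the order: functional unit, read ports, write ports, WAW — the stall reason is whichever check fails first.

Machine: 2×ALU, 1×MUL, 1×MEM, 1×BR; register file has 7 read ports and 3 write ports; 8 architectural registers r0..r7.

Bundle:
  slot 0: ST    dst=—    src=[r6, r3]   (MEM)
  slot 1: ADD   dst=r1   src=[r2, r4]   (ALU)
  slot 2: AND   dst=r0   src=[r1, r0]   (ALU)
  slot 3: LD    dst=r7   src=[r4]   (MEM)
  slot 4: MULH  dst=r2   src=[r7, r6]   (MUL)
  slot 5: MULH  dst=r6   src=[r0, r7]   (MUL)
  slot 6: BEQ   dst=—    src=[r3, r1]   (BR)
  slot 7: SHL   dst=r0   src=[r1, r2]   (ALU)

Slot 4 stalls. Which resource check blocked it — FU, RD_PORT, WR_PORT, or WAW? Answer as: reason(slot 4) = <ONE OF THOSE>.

reason(slot 4) = RD_PORT

[0] MEM needs rd=2 wr=0: ok; after: ALU=2 MUL=1 MEM=0 BR=1, R=5, W=3
[1] ALU needs rd=2 wr=1: ok; after: ALU=1 MUL=1 MEM=0 BR=1, R=3, W=2
[2] ALU needs rd=2 wr=1: ok; after: ALU=0 MUL=1 MEM=0 BR=1, R=1, W=1
[3] MEM needs rd=1 wr=1: FU; after: ALU=0 MUL=1 MEM=0 BR=1, R=1, W=1
[4] MUL needs rd=2 wr=1: RD_PORT; after: ALU=0 MUL=1 MEM=0 BR=1, R=1, W=1
[5] MUL needs rd=2 wr=1: RD_PORT; after: ALU=0 MUL=1 MEM=0 BR=1, R=1, W=1
[6] BR needs rd=2 wr=0: RD_PORT; after: ALU=0 MUL=1 MEM=0 BR=1, R=1, W=1
[7] ALU needs rd=2 wr=1: FU; after: ALU=0 MUL=1 MEM=0 BR=1, R=1, W=1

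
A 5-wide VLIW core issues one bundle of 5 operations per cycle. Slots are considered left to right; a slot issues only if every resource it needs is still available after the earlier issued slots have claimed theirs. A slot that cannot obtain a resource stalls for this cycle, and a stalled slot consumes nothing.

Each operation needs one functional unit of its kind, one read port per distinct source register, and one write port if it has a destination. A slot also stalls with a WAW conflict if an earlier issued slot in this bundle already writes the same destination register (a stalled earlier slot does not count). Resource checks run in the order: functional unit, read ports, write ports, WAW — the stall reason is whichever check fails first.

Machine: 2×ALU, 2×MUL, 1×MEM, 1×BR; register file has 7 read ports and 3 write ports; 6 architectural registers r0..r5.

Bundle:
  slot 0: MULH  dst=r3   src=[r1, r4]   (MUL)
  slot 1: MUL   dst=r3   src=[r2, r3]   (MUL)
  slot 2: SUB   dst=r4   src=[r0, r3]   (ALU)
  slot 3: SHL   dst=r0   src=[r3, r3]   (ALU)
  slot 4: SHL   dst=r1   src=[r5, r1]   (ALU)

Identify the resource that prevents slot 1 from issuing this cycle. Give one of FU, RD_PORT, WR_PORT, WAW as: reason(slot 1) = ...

#0 MUL src=r1,r4 dispatched  <A:2 Mu:1 Ld:1 B:1 rd:5 wr:2>
#1 MUL src=r2,r3 held:WAW  <A:2 Mu:1 Ld:1 B:1 rd:5 wr:2>
#2 ALU src=r0,r3 dispatched  <A:1 Mu:1 Ld:1 B:1 rd:3 wr:1>
#3 ALU src=r3,r3 dispatched  <A:0 Mu:1 Ld:1 B:1 rd:2 wr:0>
#4 ALU src=r5,r1 held:FU  <A:0 Mu:1 Ld:1 B:1 rd:2 wr:0>

reason(slot 1) = WAW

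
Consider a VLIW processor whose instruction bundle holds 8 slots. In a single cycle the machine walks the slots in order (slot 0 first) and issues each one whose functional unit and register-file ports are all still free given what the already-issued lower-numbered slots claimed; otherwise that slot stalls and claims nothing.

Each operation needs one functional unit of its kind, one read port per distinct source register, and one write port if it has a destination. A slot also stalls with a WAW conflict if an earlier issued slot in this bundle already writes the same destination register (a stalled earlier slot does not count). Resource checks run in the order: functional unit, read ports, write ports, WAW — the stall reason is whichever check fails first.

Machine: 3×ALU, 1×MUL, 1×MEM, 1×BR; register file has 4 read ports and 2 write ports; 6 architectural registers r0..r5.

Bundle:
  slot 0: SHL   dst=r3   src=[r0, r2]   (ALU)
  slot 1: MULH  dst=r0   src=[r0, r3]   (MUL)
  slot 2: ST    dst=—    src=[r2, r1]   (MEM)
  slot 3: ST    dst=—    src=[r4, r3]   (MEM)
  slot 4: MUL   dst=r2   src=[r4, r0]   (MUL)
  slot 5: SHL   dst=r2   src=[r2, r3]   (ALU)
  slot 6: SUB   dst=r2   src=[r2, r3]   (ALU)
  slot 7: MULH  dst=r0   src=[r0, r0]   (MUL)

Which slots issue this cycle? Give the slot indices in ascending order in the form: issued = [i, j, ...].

(0) want 1×ALU +2rd +1wr — yes → AL2|MU1|ME1|BR1|rd2|wr1
(1) want 1×MUL +2rd +1wr — yes → AL2|MU0|ME1|BR1|rd0|wr0
(2) want 1×MEM +2rd +0wr — RD_PORT → AL2|MU0|ME1|BR1|rd0|wr0
(3) want 1×MEM +2rd +0wr — RD_PORT → AL2|MU0|ME1|BR1|rd0|wr0
(4) want 1×MUL +2rd +1wr — FU → AL2|MU0|ME1|BR1|rd0|wr0
(5) want 1×ALU +2rd +1wr — RD_PORT → AL2|MU0|ME1|BR1|rd0|wr0
(6) want 1×ALU +2rd +1wr — RD_PORT → AL2|MU0|ME1|BR1|rd0|wr0
(7) want 1×MUL +1rd +1wr — FU → AL2|MU0|ME1|BR1|rd0|wr0

issued = [0, 1]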